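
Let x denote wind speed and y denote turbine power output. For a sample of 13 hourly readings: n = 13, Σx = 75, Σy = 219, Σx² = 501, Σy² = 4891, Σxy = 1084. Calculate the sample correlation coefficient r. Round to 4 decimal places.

S_xy = nΣxy − ΣxΣy = 13·1084 − 75·219 = 14092 − 16425 = -2333
S_xx = nΣx² − (Σx)² = 13·501 − 75² = 6513 − 5625 = 888
S_yy = nΣy² − (Σy)² = 13·4891 − 219² = 63583 − 47961 = 15622
r = S_xy / √(S_xx·S_yy) = -2333 / √(888·15622) = -2333 / √13872336 = -2333 / 3724.5585 = -0.6264

-0.6264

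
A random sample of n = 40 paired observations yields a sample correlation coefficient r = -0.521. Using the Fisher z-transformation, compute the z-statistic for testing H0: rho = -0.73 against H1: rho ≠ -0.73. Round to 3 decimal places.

Fisher z: atanh(-0.521) = -0.577711, atanh(-0.73) = -0.928727
z = (z_r − z_0)·√(n−3) = (-0.577711 − (-0.928727))·√37 = 0.351016 · 6.082763 = 2.135

2.135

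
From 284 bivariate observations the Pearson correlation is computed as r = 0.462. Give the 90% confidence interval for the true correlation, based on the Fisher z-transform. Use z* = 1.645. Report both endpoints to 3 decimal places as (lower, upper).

z_r = atanh(0.462) = 0.499851;  SE = 1/√(n−3) = 1/√281 = 0.059655
z-limits: 0.499851 ± 1.645·0.059655 = 0.499851 ± 0.098132 = [0.401719, 0.597983]
ρ-limits: (tanh 0.401719, tanh 0.597983) = (0.381, 0.536)

(0.381, 0.536)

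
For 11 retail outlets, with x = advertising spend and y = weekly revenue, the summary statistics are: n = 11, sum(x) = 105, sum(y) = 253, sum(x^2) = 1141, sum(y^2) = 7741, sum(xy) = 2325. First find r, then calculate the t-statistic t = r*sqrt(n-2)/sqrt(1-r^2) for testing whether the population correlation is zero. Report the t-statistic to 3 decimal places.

-0.531

S_xy = nΣxy − ΣxΣy = 11·2325 − 105·253 = 25575 − 26565 = -990
S_xx = nΣx² − (Σx)² = 11·1141 − 105² = 12551 − 11025 = 1526
S_yy = nΣy² − (Σy)² = 11·7741 − 253² = 85151 − 64009 = 21142
r = S_xy / √(S_xx·S_yy) = -990 / √(1526·21142) = -990 / √32262692 = -990 / 5680.0257 = -0.1743
t = r·√(n−2)/√(1−r²) = -0.1743·√9 / √(1−0.030380) = -0.522900 / 0.984693 = -0.531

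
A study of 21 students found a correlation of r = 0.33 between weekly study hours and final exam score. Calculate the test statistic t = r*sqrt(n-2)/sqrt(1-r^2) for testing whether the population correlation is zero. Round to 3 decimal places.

1.524

t = r·√(n−2) / √(1−r²) with r = 0.33, n = 21
  = 0.33·√19 / √(1 − 0.1089)
  = 0.33·4.358899 / 0.943981
  = 1.438437 / 0.943981 = 1.524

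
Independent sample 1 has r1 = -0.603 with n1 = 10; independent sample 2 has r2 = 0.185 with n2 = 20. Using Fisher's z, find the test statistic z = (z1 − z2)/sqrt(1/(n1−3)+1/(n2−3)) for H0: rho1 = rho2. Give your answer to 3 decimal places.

-1.971

z1 = atanh(-0.603) = -0.697848,  z2 = atanh(0.185) = 0.187155
SE = √(1/(n1−3) + 1/(n2−3)) = √(1/7 + 1/17) = √(0.1428571 + 0.0588235) = √0.2016806 = 0.449089
z = (z1 − z2)/SE = (-0.697848 − 0.187155) / 0.449089 = -0.885003 / 0.449089 = -1.971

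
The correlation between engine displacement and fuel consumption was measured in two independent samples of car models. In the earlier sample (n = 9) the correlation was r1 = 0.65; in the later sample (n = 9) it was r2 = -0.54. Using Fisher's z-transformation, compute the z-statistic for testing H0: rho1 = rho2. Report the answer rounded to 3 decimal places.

2.389

z1 = atanh(0.65) = 0.775299,  z2 = atanh(-0.54) = -0.604156
SE = √(1/(n1−3) + 1/(n2−3)) = √(1/6 + 1/6) = √(0.1666667 + 0.1666667) = √0.3333334 = 0.577350
z = (z1 − z2)/SE = (0.775299 − (-0.604156)) / 0.577350 = 1.379455 / 0.577350 = 2.389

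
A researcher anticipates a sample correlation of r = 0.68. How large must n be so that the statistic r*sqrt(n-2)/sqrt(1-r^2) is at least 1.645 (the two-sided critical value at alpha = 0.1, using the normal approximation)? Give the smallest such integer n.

6

Need r·√(n−2)/√(1−r²) ≥ 1.645
√(n−2) ≥ 1.645·√(1−0.4624) / 0.68 = 1.645·0.733212 / 0.68 = 1.7737
n−2 ≥ 3.1460  ⇒  n ≥ 5.1460
Smallest integer n = 6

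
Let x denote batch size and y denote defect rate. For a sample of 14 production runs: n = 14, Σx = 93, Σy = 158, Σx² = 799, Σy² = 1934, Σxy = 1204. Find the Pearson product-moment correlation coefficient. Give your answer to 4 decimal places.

Numerator: nΣxy − (Σx)(Σy) = 14·1204 − (93)(158) = 2162
Denominator: √[(nΣx²−(Σx)²)(nΣy²−(Σy)²)]
  nΣx²−(Σx)² = 14·799 − 8649 = 2537;  nΣy²−(Σy)² = 14·1934 − 24964 = 2112
  √(2537·2112) = √5358144 = 2314.7665
r = 2162 / 2314.7665 = 0.9340

0.9340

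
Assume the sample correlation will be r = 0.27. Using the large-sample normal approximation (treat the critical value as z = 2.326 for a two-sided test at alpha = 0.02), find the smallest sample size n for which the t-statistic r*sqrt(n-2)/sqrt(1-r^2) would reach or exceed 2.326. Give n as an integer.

71

Need r·√(n−2)/√(1−r²) ≥ 2.326
√(n−2) ≥ 2.326·√(1−0.0729) / 0.27 = 2.326·0.962860 / 0.27 = 8.2949
n−2 ≥ 68.8054  ⇒  n ≥ 70.8054
Smallest integer n = 71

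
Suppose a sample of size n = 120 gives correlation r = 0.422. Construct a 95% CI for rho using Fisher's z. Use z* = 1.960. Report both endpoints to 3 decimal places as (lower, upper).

(0.263, 0.559)

Fisher z: z_r = atanh(r) = ½·ln((1+0.422)/(1−0.422)) = 0.450123
SE(z) = 1/√(n−3) = 1/√117 = 0.092450
95% ⇒ z* = 1.960; margin = 1.960·0.092450 = 0.181202
CI on z-scale: (0.268921, 0.631325)
Back-transform: tanh(0.268921) = 0.262621, tanh(0.631325) = 0.558964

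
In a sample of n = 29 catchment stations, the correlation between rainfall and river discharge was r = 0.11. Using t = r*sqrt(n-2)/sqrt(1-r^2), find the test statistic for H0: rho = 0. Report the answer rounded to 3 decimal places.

0.575

1 − r² = 1 − 0.0121 = 0.9879;  √(1−r²) = 0.993932
√(n−2) = √27 = 5.196152
t = r·√(n−2)/√(1−r²) = 0.11 · 5.196152 / 0.993932 = 0.575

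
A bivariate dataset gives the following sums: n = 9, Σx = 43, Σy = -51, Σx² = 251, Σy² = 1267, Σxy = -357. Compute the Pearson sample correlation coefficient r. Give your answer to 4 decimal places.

Numerator: nΣxy − (Σx)(Σy) = 9·(-357) − (43)(-51) = -1020
Denominator: √[(nΣx²−(Σx)²)(nΣy²−(Σy)²)]
  nΣx²−(Σx)² = 9·251 − 1849 = 410;  nΣy²−(Σy)² = 9·1267 − 2601 = 8802
  √(410·8802) = √3608820 = 1899.6894
r = -1020 / 1899.6894 = -0.5369

-0.5369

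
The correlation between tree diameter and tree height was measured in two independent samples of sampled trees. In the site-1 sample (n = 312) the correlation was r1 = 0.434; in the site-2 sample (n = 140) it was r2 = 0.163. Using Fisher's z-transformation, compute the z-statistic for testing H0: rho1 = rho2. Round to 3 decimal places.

z1 = atanh(0.434) = 0.464814,  z2 = atanh(0.163) = 0.164467
SE = √(1/(n1−3) + 1/(n2−3)) = √(1/309 + 1/137) = √(0.0032362 + 0.0072993) = √0.0105355 = 0.102643
z = (z1 − z2)/SE = (0.464814 − 0.164467) / 0.102643 = 0.300347 / 0.102643 = 2.926

2.926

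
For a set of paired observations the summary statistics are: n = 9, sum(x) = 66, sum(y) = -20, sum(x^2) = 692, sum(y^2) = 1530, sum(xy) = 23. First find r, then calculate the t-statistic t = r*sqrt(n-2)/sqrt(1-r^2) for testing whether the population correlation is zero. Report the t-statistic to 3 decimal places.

S_xy = nΣxy − ΣxΣy = 9·23 − 66·(-20) = 207 − (-1320) = 1527
S_xx = nΣx² − (Σx)² = 9·692 − 66² = 6228 − 4356 = 1872
S_yy = nΣy² − (Σy)² = 9·1530 − (-20)² = 13770 − 400 = 13370
r = S_xy / √(S_xx·S_yy) = 1527 / √(1872·13370) = 1527 / √25028640 = 1527 / 5002.8632 = 0.3052
t = r·√(n−2)/√(1−r²) = 0.3052·√7 / √(1−0.093147) = 0.807483 / 0.952288 = 0.848

0.848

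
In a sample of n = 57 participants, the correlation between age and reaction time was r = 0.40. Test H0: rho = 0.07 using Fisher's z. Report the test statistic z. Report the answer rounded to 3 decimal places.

Fisher z: atanh(0.40) = 0.423649, atanh(0.07) = 0.070115
z = (z_r − z_0)·√(n−3) = (0.423649 − 0.070115)·√54 = 0.353534 · 7.348469 = 2.598

2.598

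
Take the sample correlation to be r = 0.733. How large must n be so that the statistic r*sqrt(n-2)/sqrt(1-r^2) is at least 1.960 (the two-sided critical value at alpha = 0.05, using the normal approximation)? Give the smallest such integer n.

6

r√(n−2)/√(1−r²) ≥ 1.960  ⇔  n−2 ≥ (1.960)²·(1−r²)/r²
(1−r²)/r² = (1−0.537289)/0.537289 = 0.8612
n ≥ 2 + 3.8416·0.8612 = 2 + 3.3084 = 5.3084
⌈5.3084⌉ = 6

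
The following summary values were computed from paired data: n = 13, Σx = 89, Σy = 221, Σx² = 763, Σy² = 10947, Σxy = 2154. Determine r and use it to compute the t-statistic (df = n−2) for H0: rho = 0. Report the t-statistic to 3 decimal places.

S_xy = nΣxy − ΣxΣy = 13·2154 − 89·221 = 28002 − 19669 = 8333
S_xx = nΣx² − (Σx)² = 13·763 − 89² = 9919 − 7921 = 1998
S_yy = nΣy² − (Σy)² = 13·10947 − 221² = 142311 − 48841 = 93470
r = S_xy / √(S_xx·S_yy) = 8333 / √(1998·93470) = 8333 / √186753060 = 8333 / 13665.7623 = 0.6098
t = r·√(n−2)/√(1−r²) = 0.6098·√11 / √(1−0.371856) = 2.022478 / 0.792555 = 2.552

2.552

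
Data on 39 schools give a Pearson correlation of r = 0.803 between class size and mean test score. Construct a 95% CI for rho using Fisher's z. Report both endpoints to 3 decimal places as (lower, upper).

z_r = atanh(0.803) = 1.107002;  SE = 1/√(n−3) = 1/√36 = 0.166667
z-limits: 1.107002 ± 1.960·0.166667 = 1.107002 ± 0.326667 = [0.780335, 1.433669]
ρ-limits: (tanh 0.780335, tanh 1.433669) = (0.653, 0.892)

(0.653, 0.892)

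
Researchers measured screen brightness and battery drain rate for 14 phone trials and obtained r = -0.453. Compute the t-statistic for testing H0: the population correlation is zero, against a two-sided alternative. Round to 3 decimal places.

1 − r² = 1 − 0.205209 = 0.794791;  √(1−r²) = 0.891511
√(n−2) = √12 = 3.464102
t = r·√(n−2)/√(1−r²) = -0.453 · 3.464102 / 0.891511 = -1.760

-1.760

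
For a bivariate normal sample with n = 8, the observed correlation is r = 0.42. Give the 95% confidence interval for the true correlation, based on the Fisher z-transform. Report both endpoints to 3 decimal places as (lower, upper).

z_r = atanh(0.42) = 0.447692;  SE = 1/√(n−3) = 1/√5 = 0.447214
z-limits: 0.447692 ± 1.960·0.447214 = 0.447692 ± 0.876539 = [-0.428847, 1.324231]
ρ-limits: (tanh -0.428847, tanh 1.324231) = (-0.404, 0.868)

(-0.404, 0.868)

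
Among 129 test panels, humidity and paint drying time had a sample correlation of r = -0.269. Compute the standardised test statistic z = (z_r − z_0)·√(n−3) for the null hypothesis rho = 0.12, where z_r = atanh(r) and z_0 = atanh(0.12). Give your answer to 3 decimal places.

-4.449

Fisher z: atanh(-0.269) = -0.275786, atanh(0.12) = 0.120581
z = (z_r − z_0)·√(n−3) = (-0.275786 − 0.120581)·√126 = -0.396367 · 11.224972 = -4.449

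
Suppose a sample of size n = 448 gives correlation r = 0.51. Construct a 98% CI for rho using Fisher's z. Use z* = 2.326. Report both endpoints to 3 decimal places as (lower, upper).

z_r = atanh(0.51) = 0.562730;  SE = 1/√(n−3) = 1/√445 = 0.047405
z-limits: 0.562730 ± 2.326·0.047405 = 0.562730 ± 0.110264 = [0.452466, 0.672994]
ρ-limits: (tanh 0.452466, tanh 0.672994) = (0.424, 0.587)

(0.424, 0.587)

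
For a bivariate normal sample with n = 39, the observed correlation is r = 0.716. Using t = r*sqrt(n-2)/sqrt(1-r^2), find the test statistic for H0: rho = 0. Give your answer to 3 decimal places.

6.239

t = r·√(n−2) / √(1−r²) with r = 0.716, n = 39
  = 0.716·√37 / √(1 − 0.512656)
  = 0.716·6.082763 / 0.698100
  = 4.355258 / 0.698100 = 6.239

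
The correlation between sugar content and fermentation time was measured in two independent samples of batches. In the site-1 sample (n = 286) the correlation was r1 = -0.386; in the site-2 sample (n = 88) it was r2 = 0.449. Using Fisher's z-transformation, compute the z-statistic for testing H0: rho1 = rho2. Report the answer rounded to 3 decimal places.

-7.200

Fisher z-transforms: z1 = atanh(-0.386) = -0.407091, z2 = atanh(0.449) = 0.483447; difference d = -0.890538
Var(d) = 1/283 + 1/85 = 0.0035336 + 0.0117647 = 0.0152983
z = d/√Var(d) = -0.890538 / √0.0152983 = -0.890538 / 0.123686 = -7.200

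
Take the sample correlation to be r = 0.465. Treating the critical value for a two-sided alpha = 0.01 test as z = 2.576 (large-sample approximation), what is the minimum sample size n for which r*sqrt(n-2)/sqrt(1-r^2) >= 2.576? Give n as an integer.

27

r√(n−2)/√(1−r²) ≥ 2.576  ⇔  n−2 ≥ (2.576)²·(1−r²)/r²
(1−r²)/r² = (1−0.216225)/0.216225 = 3.6248
n ≥ 2 + 6.635776·3.6248 = 2 + 24.0534 = 26.0534
⌈26.0534⌉ = 27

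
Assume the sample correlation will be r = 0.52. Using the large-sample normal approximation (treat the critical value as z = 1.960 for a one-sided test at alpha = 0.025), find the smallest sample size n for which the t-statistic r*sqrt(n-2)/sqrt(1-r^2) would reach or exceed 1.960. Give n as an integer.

Need r·√(n−2)/√(1−r²) ≥ 1.960
√(n−2) ≥ 1.960·√(1−0.2704) / 0.52 = 1.960·0.854166 / 0.52 = 3.2195
n−2 ≥ 10.3652  ⇒  n ≥ 12.3652
Smallest integer n = 13

13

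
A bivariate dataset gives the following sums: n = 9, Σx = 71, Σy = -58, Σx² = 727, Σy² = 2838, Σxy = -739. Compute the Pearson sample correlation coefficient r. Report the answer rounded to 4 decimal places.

-0.4389

S_xy = nΣxy − ΣxΣy = 9·(-739) − 71·(-58) = -6651 − (-4118) = -2533
S_xx = nΣx² − (Σx)² = 9·727 − 71² = 6543 − 5041 = 1502
S_yy = nΣy² − (Σy)² = 9·2838 − (-58)² = 25542 − 3364 = 22178
r = S_xy / √(S_xx·S_yy) = -2533 / √(1502·22178) = -2533 / √33311356 = -2533 / 5771.5991 = -0.4389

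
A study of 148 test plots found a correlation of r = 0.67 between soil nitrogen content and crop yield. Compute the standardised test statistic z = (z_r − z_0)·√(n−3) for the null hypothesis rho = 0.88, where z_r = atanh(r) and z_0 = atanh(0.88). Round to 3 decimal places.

Fisher z: atanh(0.67) = 0.810743, atanh(0.88) = 1.375768
z = (z_r − z_0)·√(n−3) = (0.810743 − 1.375768)·√145 = -0.565025 · 12.041595 = -6.804

-6.804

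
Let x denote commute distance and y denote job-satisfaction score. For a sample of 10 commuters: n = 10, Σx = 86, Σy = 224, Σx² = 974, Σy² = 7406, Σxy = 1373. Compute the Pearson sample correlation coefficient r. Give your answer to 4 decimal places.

S_xy = nΣxy − ΣxΣy = 10·1373 − 86·224 = 13730 − 19264 = -5534
S_xx = nΣx² − (Σx)² = 10·974 − 86² = 9740 − 7396 = 2344
S_yy = nΣy² − (Σy)² = 10·7406 − 224² = 74060 − 50176 = 23884
r = S_xy / √(S_xx·S_yy) = -5534 / √(2344·23884) = -5534 / √55984096 = -5534 / 7482.2521 = -0.7396

-0.7396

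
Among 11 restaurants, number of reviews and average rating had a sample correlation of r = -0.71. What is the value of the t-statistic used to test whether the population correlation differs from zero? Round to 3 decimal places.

-3.025

t = r·√(n−2) / √(1−r²) with r = -0.71, n = 11
  = -0.71·√9 / √(1 − 0.5041)
  = -0.71·3.000000 / 0.704202
  = -2.130000 / 0.704202 = -3.025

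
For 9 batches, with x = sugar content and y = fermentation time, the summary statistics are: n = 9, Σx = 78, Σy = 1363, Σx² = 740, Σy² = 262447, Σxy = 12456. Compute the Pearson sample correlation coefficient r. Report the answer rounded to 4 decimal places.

Numerator: nΣxy − (Σx)(Σy) = 9·12456 − (78)(1363) = 5790
Denominator: √[(nΣx²−(Σx)²)(nΣy²−(Σy)²)]
  nΣx²−(Σx)² = 9·740 − 6084 = 576;  nΣy²−(Σy)² = 9·262447 − 1857769 = 504254
  √(576·504254) = √290450304 = 17042.6026
r = 5790 / 17042.6026 = 0.3397

0.3397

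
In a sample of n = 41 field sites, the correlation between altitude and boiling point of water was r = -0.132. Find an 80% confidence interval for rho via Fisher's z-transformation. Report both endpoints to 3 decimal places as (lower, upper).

(-0.328, 0.075)

Fisher z: z_r = atanh(r) = ½·ln((1+(-0.132))/(1−(-0.132))) = -0.132775
SE(z) = 1/√(n−3) = 1/√38 = 0.162221
80% ⇒ z* = 1.282; margin = 1.282·0.162221 = 0.207967
CI on z-scale: (-0.340742, 0.075192)
Back-transform: tanh(-0.340742) = -0.328140, tanh(0.075192) = 0.075051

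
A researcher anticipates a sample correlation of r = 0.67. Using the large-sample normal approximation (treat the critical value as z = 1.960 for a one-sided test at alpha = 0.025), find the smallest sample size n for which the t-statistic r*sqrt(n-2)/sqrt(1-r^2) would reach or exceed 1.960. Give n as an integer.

7

r√(n−2)/√(1−r²) ≥ 1.960  ⇔  n−2 ≥ (1.960)²·(1−r²)/r²
(1−r²)/r² = (1−0.4489)/0.4489 = 1.2277
n ≥ 2 + 3.8416·1.2277 = 2 + 4.7163 = 6.7163
⌈6.7163⌉ = 7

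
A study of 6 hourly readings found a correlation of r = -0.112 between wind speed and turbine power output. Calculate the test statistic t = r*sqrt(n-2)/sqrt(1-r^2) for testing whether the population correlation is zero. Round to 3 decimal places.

-0.225

1 − r² = 1 − 0.012544 = 0.987456;  √(1−r²) = 0.993708
√(n−2) = √4 = 2.000000
t = r·√(n−2)/√(1−r²) = -0.112 · 2.000000 / 0.993708 = -0.225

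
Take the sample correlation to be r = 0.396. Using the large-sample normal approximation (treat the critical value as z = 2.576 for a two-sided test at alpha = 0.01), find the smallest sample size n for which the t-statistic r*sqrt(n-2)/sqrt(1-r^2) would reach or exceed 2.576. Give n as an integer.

r√(n−2)/√(1−r²) ≥ 2.576  ⇔  n−2 ≥ (2.576)²·(1−r²)/r²
(1−r²)/r² = (1−0.156816)/0.156816 = 5.3769
n ≥ 2 + 6.635776·5.3769 = 2 + 35.6799 = 37.6799
⌈37.6799⌉ = 38

38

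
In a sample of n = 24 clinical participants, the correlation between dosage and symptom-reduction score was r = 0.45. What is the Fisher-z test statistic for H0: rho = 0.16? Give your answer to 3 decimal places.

Fisher z: atanh(0.45) = 0.484700, atanh(0.16) = 0.161387
z = (z_r − z_0)·√(n−3) = (0.484700 − 0.161387)·√21 = 0.323313 · 4.582576 = 1.482

1.482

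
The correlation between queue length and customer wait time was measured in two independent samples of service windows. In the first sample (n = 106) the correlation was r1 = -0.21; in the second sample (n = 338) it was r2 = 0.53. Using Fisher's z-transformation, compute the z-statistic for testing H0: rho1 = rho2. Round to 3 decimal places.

Fisher z-transforms: z1 = atanh(-0.21) = -0.213171, z2 = atanh(0.53) = 0.590145; difference d = -0.803316
Var(d) = 1/103 + 1/335 = 0.0097087 + 0.0029851 = 0.0126938
z = d/√Var(d) = -0.803316 / √0.0126938 = -0.803316 / 0.112667 = -7.130

-7.130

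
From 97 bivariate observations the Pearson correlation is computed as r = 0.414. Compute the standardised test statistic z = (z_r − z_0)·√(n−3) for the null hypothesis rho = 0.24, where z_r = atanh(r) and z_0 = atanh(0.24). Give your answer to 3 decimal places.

z_r = atanh(0.414) = 0.440429,  z_0 = atanh(0.24) = 0.244774
SE = 1/√(n−3) = 1/√94 = 0.103142
z = (z_r − z_0)/SE = (0.440429 − 0.244774) / 0.103142 = 0.195655 / 0.103142 = 1.897

1.897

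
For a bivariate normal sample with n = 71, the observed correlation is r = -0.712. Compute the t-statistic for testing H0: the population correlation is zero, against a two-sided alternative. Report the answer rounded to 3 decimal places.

-8.423

t = r·√(n−2) / √(1−r²) with r = -0.712, n = 71
  = -0.712·√69 / √(1 − 0.506944)
  = -0.712·8.306624 / 0.702179
  = -5.914316 / 0.702179 = -8.423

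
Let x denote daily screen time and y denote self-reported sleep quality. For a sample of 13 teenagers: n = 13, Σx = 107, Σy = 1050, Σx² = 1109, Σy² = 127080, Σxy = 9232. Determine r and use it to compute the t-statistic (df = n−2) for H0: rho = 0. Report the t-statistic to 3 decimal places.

S_xy = nΣxy − ΣxΣy = 13·9232 − 107·1050 = 120016 − 112350 = 7666
S_xx = nΣx² − (Σx)² = 13·1109 − 107² = 14417 − 11449 = 2968
S_yy = nΣy² − (Σy)² = 13·127080 − 1050² = 1652040 − 1102500 = 549540
r = S_xy / √(S_xx·S_yy) = 7666 / √(2968·549540) = 7666 / √1631034720 = 7666 / 40386.0709 = 0.1898
t = r·√(n−2)/√(1−r²) = 0.1898·√11 / √(1−0.036024) = 0.629495 / 0.981823 = 0.641

0.641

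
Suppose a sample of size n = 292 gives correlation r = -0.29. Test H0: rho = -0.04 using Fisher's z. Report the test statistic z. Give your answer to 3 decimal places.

-4.395

Fisher z: atanh(-0.29) = -0.298566, atanh(-0.04) = -0.040021
z = (z_r − z_0)·√(n−3) = (-0.298566 − (-0.040021))·√289 = -0.258545 · 17.000000 = -4.395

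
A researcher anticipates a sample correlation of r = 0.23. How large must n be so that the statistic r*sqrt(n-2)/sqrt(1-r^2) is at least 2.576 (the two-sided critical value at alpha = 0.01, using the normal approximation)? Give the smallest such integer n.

Need r·√(n−2)/√(1−r²) ≥ 2.576
√(n−2) ≥ 2.576·√(1−0.0529) / 0.23 = 2.576·0.973191 / 0.23 = 10.8997
n−2 ≥ 118.8035  ⇒  n ≥ 120.8035
Smallest integer n = 121

121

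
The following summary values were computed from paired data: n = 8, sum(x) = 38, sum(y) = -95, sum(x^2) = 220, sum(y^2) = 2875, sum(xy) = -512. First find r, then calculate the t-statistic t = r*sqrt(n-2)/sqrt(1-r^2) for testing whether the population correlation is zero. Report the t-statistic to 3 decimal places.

S_xy = nΣxy − ΣxΣy = 8·(-512) − 38·(-95) = -4096 − (-3610) = -486
S_xx = nΣx² − (Σx)² = 8·220 − 38² = 1760 − 1444 = 316
S_yy = nΣy² − (Σy)² = 8·2875 − (-95)² = 23000 − 9025 = 13975
r = S_xy / √(S_xx·S_yy) = -486 / √(316·13975) = -486 / √4416100 = -486 / 2101.4519 = -0.2313
t = r·√(n−2)/√(1−r²) = -0.2313·√6 / √(1−0.053500) = -0.566567 / 0.972882 = -0.582

-0.582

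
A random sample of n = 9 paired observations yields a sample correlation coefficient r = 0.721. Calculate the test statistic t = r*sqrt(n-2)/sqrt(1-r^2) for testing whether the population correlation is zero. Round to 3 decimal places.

1 − r² = 1 − 0.519841 = 0.480159;  √(1−r²) = 0.692935
√(n−2) = √7 = 2.645751
t = r·√(n−2)/√(1−r²) = 0.721 · 2.645751 / 0.692935 = 2.753

2.753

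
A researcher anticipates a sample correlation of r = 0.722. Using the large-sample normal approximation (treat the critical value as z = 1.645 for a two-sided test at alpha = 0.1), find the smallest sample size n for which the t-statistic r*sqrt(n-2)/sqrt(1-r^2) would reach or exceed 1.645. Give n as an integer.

r√(n−2)/√(1−r²) ≥ 1.645  ⇔  n−2 ≥ (1.645)²·(1−r²)/r²
(1−r²)/r² = (1−0.521284)/0.521284 = 0.9183
n ≥ 2 + 2.706025·0.9183 = 2 + 2.4849 = 4.4849
⌈4.4849⌉ = 5

5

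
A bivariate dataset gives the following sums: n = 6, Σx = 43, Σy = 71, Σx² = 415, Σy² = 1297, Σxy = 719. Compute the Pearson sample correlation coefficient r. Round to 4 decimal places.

Numerator: nΣxy − (Σx)(Σy) = 6·719 − (43)(71) = 1261
Denominator: √[(nΣx²−(Σx)²)(nΣy²−(Σy)²)]
  nΣx²−(Σx)² = 6·415 − 1849 = 641;  nΣy²−(Σy)² = 6·1297 − 5041 = 2741
  √(641·2741) = √1756981 = 1325.5116
r = 1261 / 1325.5116 = 0.9513

0.9513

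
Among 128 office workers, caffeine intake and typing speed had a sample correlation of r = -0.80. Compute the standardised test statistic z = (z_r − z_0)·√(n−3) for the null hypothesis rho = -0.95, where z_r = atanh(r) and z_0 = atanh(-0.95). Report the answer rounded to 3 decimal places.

8.197

z_r = atanh(-0.80) = -1.098612,  z_0 = atanh(-0.95) = -1.831781
SE = 1/√(n−3) = 1/√125 = 0.089443
z = (z_r − z_0)/SE = (-1.098612 − (-1.831781)) / 0.089443 = 0.733169 / 0.089443 = 8.197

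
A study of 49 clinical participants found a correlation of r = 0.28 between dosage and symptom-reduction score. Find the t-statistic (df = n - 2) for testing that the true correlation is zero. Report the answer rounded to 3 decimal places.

2.000

1 − r² = 1 − 0.0784 = 0.9216;  √(1−r²) = 0.960000
√(n−2) = √47 = 6.855655
t = r·√(n−2)/√(1−r²) = 0.28 · 6.855655 / 0.960000 = 2.000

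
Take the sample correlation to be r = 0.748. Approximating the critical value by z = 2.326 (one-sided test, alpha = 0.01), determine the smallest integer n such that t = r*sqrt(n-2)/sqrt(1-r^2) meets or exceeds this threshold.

7

Need r·√(n−2)/√(1−r²) ≥ 2.326
√(n−2) ≥ 2.326·√(1−0.559504) / 0.748 = 2.326·0.663699 / 0.748 = 2.0639
n−2 ≥ 4.2597  ⇒  n ≥ 6.2597
Smallest integer n = 7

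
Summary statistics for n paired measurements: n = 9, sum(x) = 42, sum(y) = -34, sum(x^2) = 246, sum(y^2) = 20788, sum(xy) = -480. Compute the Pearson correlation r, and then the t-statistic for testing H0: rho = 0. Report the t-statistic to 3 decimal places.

Numerator: nΣxy − (Σx)(Σy) = 9·(-480) − (42)(-34) = -2892
Denominator: √[(nΣx²−(Σx)²)(nΣy²−(Σy)²)]
  nΣx²−(Σx)² = 9·246 − 1764 = 450;  nΣy²−(Σy)² = 9·20788 − 1156 = 185936
  √(450·185936) = √83671200 = 9147.1963
r = -2892 / 9147.1963 = -0.3162
t = r·√(n−2)/√(1−r²) = -0.3162·√7 / √(1−0.099982) = -0.836587 / 0.948693 = -0.882

-0.882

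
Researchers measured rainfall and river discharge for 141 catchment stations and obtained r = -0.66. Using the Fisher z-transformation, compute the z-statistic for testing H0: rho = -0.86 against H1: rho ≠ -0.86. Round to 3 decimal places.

5.880

z_r = atanh(-0.66) = -0.792814,  z_0 = atanh(-0.86) = -1.293345
SE = 1/√(n−3) = 1/√138 = 0.085126
z = (z_r − z_0)/SE = (-0.792814 − (-1.293345)) / 0.085126 = 0.500531 / 0.085126 = 5.880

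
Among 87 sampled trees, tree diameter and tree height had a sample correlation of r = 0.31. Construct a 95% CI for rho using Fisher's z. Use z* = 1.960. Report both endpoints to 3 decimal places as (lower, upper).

Fisher z: z_r = atanh(r) = ½·ln((1+0.31)/(1−0.31)) = 0.320545
SE(z) = 1/√(n−3) = 1/√84 = 0.109109
95% ⇒ z* = 1.960; margin = 1.960·0.109109 = 0.213854
CI on z-scale: (0.106691, 0.534399)
Back-transform: tanh(0.106691) = 0.106288, tanh(0.534399) = 0.488737

(0.106, 0.489)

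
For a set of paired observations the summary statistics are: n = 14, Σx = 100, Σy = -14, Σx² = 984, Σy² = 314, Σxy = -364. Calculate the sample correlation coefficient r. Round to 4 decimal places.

-0.9281

S_xy = nΣxy − ΣxΣy = 14·(-364) − 100·(-14) = -5096 − (-1400) = -3696
S_xx = nΣx² − (Σx)² = 14·984 − 100² = 13776 − 10000 = 3776
S_yy = nΣy² − (Σy)² = 14·314 − (-14)² = 4396 − 196 = 4200
r = S_xy / √(S_xx·S_yy) = -3696 / √(3776·4200) = -3696 / √15859200 = -3696 / 3982.3611 = -0.9281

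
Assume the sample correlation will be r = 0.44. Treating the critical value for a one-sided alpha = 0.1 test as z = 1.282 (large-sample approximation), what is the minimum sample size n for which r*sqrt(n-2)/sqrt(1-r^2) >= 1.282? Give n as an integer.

Need r·√(n−2)/√(1−r²) ≥ 1.282
√(n−2) ≥ 1.282·√(1−0.1936) / 0.44 = 1.282·0.897998 / 0.44 = 2.6164
n−2 ≥ 6.8455  ⇒  n ≥ 8.8455
Smallest integer n = 9

9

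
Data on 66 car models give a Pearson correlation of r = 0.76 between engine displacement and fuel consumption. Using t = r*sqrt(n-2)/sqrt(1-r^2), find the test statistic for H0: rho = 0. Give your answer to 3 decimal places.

9.355

1 − r² = 1 − 0.5776 = 0.4224;  √(1−r²) = 0.649923
√(n−2) = √64 = 8.000000
t = r·√(n−2)/√(1−r²) = 0.76 · 8.000000 / 0.649923 = 9.355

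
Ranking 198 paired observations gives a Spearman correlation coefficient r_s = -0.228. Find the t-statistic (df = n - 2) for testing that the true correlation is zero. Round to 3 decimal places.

-3.278

1 − r_s² = 1 − 0.051984 = 0.948016;  √(1−r_s²) = 0.973661
√(n−2) = √196 = 14.000000
t = r_s·√(n−2)/√(1−r_s²) = -0.228 · 14.000000 / 0.973661 = -3.278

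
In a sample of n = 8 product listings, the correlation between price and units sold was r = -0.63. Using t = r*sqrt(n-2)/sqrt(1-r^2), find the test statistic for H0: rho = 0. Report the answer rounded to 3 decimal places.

-1.987

t = r·√(n−2) / √(1−r²) with r = -0.63, n = 8
  = -0.63·√6 / √(1 − 0.3969)
  = -0.63·2.449490 / 0.776595
  = -1.543179 / 0.776595 = -1.987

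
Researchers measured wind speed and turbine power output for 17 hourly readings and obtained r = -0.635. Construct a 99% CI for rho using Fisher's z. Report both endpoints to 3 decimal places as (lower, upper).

(-0.893, -0.061)

Fisher z: z_r = atanh(r) = ½·ln((1+(-0.635))/(1−(-0.635))) = -0.749750
SE(z) = 1/√(n−3) = 1/√14 = 0.267261
99% ⇒ z* = 2.576; margin = 2.576·0.267261 = 0.688464
CI on z-scale: (-1.438214, -0.061286)
Back-transform: tanh(-1.438214) = -0.893338, tanh(-0.061286) = -0.061209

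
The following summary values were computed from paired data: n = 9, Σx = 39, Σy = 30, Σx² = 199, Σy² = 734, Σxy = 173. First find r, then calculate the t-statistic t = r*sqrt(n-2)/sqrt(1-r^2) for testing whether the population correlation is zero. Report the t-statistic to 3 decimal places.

0.868

S_xy = nΣxy − ΣxΣy = 9·173 − 39·30 = 1557 − 1170 = 387
S_xx = nΣx² − (Σx)² = 9·199 − 39² = 1791 − 1521 = 270
S_yy = nΣy² − (Σy)² = 9·734 − 30² = 6606 − 900 = 5706
r = S_xy / √(S_xx·S_yy) = 387 / √(270·5706) = 387 / √1540620 = 387 / 1241.2171 = 0.3118
t = r·√(n−2)/√(1−r²) = 0.3118·√7 / √(1−0.097219) = 0.824945 / 0.950148 = 0.868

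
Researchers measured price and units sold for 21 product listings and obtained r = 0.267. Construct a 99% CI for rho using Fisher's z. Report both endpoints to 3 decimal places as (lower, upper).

(-0.322, 0.707)

z_r = atanh(0.267) = 0.273631;  SE = 1/√(n−3) = 1/√18 = 0.235702
z-limits: 0.273631 ± 2.576·0.235702 = 0.273631 ± 0.607168 = [-0.333537, 0.880799]
ρ-limits: (tanh -0.333537, tanh 0.880799) = (-0.322, 0.707)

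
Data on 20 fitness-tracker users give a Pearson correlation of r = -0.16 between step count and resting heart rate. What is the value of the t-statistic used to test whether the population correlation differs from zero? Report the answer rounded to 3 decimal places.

-0.688

1 − r² = 1 − 0.0256 = 0.9744;  √(1−r²) = 0.987117
√(n−2) = √18 = 4.242641
t = r·√(n−2)/√(1−r²) = -0.16 · 4.242641 / 0.987117 = -0.688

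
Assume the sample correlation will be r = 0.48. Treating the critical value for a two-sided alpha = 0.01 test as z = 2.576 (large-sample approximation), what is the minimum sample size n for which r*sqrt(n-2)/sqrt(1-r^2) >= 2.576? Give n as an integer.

25

Need r·√(n−2)/√(1−r²) ≥ 2.576
√(n−2) ≥ 2.576·√(1−0.2304) / 0.48 = 2.576·0.877268 / 0.48 = 4.7080
n−2 ≥ 22.1653  ⇒  n ≥ 24.1653
Smallest integer n = 25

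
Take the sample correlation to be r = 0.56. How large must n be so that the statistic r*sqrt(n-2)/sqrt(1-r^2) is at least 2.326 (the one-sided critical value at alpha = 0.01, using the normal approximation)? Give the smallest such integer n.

14

r√(n−2)/√(1−r²) ≥ 2.326  ⇔  n−2 ≥ (2.326)²·(1−r²)/r²
(1−r²)/r² = (1−0.3136)/0.3136 = 2.1888
n ≥ 2 + 5.410276·2.1888 = 2 + 11.8420 = 13.8420
⌈13.8420⌉ = 14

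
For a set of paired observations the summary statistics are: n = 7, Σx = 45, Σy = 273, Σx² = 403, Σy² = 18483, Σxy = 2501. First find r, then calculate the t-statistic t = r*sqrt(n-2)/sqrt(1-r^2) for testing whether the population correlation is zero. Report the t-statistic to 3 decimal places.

Numerator: nΣxy − (Σx)(Σy) = 7·2501 − (45)(273) = 5222
Denominator: √[(nΣx²−(Σx)²)(nΣy²−(Σy)²)]
  nΣx²−(Σx)² = 7·403 − 2025 = 796;  nΣy²−(Σy)² = 7·18483 − 74529 = 54852
  √(796·54852) = √43662192 = 6607.7373
r = 5222 / 6607.7373 = 0.7903
t = r·√(n−2)/√(1−r²) = 0.7903·√5 / √(1−0.624574) = 1.767165 / 0.612720 = 2.884

2.884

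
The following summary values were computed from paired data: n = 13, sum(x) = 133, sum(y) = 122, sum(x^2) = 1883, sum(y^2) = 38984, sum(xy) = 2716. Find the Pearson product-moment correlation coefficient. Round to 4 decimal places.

0.3302

S_xy = nΣxy − ΣxΣy = 13·2716 − 133·122 = 35308 − 16226 = 19082
S_xx = nΣx² − (Σx)² = 13·1883 − 133² = 24479 − 17689 = 6790
S_yy = nΣy² − (Σy)² = 13·38984 − 122² = 506792 − 14884 = 491908
r = S_xy / √(S_xx·S_yy) = 19082 / √(6790·491908) = 19082 / √3340055320 = 19082 / 57793.2117 = 0.3302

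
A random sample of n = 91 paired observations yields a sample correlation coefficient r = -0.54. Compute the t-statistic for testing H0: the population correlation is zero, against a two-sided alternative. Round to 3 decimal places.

-6.053

t = r·√(n−2) / √(1−r²) with r = -0.54, n = 91
  = -0.54·√89 / √(1 − 0.2916)
  = -0.54·9.433981 / 0.841665
  = -5.094350 / 0.841665 = -6.053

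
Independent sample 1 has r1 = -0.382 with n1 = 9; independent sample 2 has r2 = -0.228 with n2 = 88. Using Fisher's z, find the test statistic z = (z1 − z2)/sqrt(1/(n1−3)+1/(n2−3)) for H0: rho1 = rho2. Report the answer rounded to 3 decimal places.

-0.403

Fisher z-transforms: z1 = atanh(-0.382) = -0.402399, z2 = atanh(-0.228) = -0.232079; difference d = -0.170320
Var(d) = 1/6 + 1/85 = 0.1666667 + 0.0117647 = 0.1784314
z = d/√Var(d) = -0.170320 / √0.1784314 = -0.170320 / 0.422411 = -0.403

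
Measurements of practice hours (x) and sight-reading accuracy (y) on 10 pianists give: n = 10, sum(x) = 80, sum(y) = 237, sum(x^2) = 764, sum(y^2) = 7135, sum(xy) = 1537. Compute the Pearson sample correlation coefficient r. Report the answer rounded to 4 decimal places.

S_xy = nΣxy − ΣxΣy = 10·1537 − 80·237 = 15370 − 18960 = -3590
S_xx = nΣx² − (Σx)² = 10·764 − 80² = 7640 − 6400 = 1240
S_yy = nΣy² − (Σy)² = 10·7135 − 237² = 71350 − 56169 = 15181
r = S_xy / √(S_xx·S_yy) = -3590 / √(1240·15181) = -3590 / √18824440 = -3590 / 4338.7141 = -0.8274

-0.8274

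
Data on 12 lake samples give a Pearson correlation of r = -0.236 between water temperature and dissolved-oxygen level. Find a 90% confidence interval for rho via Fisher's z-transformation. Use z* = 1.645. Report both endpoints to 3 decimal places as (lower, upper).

z_r = atanh(-0.236) = -0.240534;  SE = 1/√(n−3) = 1/√9 = 0.333333
z-limits: -0.240534 ± 1.645·0.333333 = -0.240534 ± 0.548333 = [-0.788867, 0.307799]
ρ-limits: (tanh -0.788867, tanh 0.307799) = (-0.658, 0.298)

(-0.658, 0.298)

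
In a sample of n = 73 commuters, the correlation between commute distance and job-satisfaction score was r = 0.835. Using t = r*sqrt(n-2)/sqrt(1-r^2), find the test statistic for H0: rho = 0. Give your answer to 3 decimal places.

t = r·√(n−2) / √(1−r²) with r = 0.835, n = 73
  = 0.835·√71 / √(1 − 0.697225)
  = 0.835·8.426150 / 0.550250
  = 7.035835 / 0.550250 = 12.787

12.787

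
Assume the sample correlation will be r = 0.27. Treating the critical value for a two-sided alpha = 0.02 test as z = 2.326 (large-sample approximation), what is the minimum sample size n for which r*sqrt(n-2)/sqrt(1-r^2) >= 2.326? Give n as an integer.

Need r·√(n−2)/√(1−r²) ≥ 2.326
√(n−2) ≥ 2.326·√(1−0.0729) / 0.27 = 2.326·0.962860 / 0.27 = 8.2949
n−2 ≥ 68.8054  ⇒  n ≥ 70.8054
Smallest integer n = 71

71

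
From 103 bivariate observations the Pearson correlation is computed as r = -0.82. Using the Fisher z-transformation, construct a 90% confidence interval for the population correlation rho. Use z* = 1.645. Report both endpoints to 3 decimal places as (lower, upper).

z_r = atanh(-0.82) = -1.156817;  SE = 1/√(n−3) = 1/√100 = 0.100000
z-limits: -1.156817 ± 1.645·0.100000 = -1.156817 ± 0.164500 = [-1.321317, -0.992317]
ρ-limits: (tanh -1.321317, tanh -0.992317) = (-0.867, -0.758)

(-0.867, -0.758)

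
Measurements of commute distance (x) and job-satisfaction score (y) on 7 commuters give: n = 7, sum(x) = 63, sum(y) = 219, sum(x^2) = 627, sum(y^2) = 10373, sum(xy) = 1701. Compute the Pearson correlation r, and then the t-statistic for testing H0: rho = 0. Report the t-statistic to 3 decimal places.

-1.623

S_xy = nΣxy − ΣxΣy = 7·1701 − 63·219 = 11907 − 13797 = -1890
S_xx = nΣx² − (Σx)² = 7·627 − 63² = 4389 − 3969 = 420
S_yy = nΣy² − (Σy)² = 7·10373 − 219² = 72611 − 47961 = 24650
r = S_xy / √(S_xx·S_yy) = -1890 / √(420·24650) = -1890 / √10353000 = -1890 / 3217.6078 = -0.5874
t = r·√(n−2)/√(1−r²) = -0.5874·√5 / √(1−0.345039) = -1.313466 / 0.809297 = -1.623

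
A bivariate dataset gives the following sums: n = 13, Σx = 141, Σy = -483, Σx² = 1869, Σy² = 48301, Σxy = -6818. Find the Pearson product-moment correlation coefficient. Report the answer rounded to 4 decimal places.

-0.4918

Numerator: nΣxy − (Σx)(Σy) = 13·(-6818) − (141)(-483) = -20531
Denominator: √[(nΣx²−(Σx)²)(nΣy²−(Σy)²)]
  nΣx²−(Σx)² = 13·1869 − 19881 = 4416;  nΣy²−(Σy)² = 13·48301 − 233289 = 394624
  √(4416·394624) = √1742659584 = 41745.1744
r = -20531 / 41745.1744 = -0.4918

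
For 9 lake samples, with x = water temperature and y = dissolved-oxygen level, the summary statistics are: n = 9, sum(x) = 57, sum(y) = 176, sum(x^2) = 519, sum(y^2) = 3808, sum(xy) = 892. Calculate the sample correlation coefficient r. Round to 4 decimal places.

S_xy = nΣxy − ΣxΣy = 9·892 − 57·176 = 8028 − 10032 = -2004
S_xx = nΣx² − (Σx)² = 9·519 − 57² = 4671 − 3249 = 1422
S_yy = nΣy² − (Σy)² = 9·3808 − 176² = 34272 − 30976 = 3296
r = S_xy / √(S_xx·S_yy) = -2004 / √(1422·3296) = -2004 / √4686912 = -2004 / 2164.9277 = -0.9257

-0.9257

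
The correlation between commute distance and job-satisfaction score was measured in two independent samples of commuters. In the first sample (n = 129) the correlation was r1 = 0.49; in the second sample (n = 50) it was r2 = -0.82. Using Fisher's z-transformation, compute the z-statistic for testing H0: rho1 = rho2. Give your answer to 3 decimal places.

z1 = atanh(0.49) = 0.536060,  z2 = atanh(-0.82) = -1.156817
SE = √(1/(n1−3) + 1/(n2−3)) = √(1/126 + 1/47) = √(0.0079365 + 0.0212766) = √0.0292131 = 0.170918
z = (z1 − z2)/SE = (0.536060 − (-1.156817)) / 0.170918 = 1.692877 / 0.170918 = 9.905

9.905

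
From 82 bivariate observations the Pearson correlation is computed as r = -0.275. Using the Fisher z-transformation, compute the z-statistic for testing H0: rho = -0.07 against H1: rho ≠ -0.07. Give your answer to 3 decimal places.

z_r = atanh(-0.275) = -0.282265,  z_0 = atanh(-0.07) = -0.070115
SE = 1/√(n−3) = 1/√79 = 0.112509
z = (z_r − z_0)/SE = (-0.282265 − (-0.070115)) / 0.112509 = -0.212150 / 0.112509 = -1.886

-1.886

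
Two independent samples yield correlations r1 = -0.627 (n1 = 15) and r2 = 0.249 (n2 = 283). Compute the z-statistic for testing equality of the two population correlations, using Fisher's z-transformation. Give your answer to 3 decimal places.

-3.361

Fisher z-transforms: z1 = atanh(-0.627) = -0.736457, z2 = atanh(0.249) = 0.254346; difference d = -0.990803
Var(d) = 1/12 + 1/280 = 0.0833333 + 0.0035714 = 0.0869047
z = d/√Var(d) = -0.990803 / √0.0869047 = -0.990803 / 0.294796 = -3.361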